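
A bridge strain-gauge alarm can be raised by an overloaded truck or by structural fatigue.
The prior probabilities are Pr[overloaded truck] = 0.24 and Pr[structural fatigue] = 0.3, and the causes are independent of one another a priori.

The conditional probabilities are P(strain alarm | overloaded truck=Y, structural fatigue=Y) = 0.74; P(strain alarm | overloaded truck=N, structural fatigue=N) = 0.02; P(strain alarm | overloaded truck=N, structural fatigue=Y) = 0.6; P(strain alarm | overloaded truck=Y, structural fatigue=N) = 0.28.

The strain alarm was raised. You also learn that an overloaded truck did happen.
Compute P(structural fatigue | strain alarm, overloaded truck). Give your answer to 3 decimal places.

Weight on structural fatigue=true, given the evidence: 0.74·0.3 = 0.222000
Normalizer over all consistent configurations: 0.28·0.7 + 0.74·0.3 = 0.418000
Posterior = 0.222000 / 0.418000 ≈ 0.531

P(structural fatigue | strain alarm, overloaded truck) ≈ 0.531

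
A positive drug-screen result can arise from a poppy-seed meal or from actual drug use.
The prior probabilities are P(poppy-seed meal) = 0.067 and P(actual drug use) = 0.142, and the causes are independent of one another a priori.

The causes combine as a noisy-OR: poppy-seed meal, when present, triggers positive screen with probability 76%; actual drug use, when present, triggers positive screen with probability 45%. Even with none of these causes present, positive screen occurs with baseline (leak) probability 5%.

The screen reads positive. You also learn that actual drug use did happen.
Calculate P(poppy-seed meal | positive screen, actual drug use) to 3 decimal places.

Under noisy-OR, P(positive screen | causes) = 1 − (1−0.05)·∏(1−qᵢ) over the active causes.
P(positive screen | actual drug use) = 0.4775×0.933 + 0.8746×0.067 = 0.445508 + 0.058598 = 0.504106
Of this, 0.058598 comes from 0.8746×0.067 (the poppy-seed meal=true cases).
P(poppy-seed meal | positive screen, actual drug use) = 0.058598 / 0.504106 ≈ 0.116

P(poppy-seed meal | positive screen, actual drug use) ≈ 0.116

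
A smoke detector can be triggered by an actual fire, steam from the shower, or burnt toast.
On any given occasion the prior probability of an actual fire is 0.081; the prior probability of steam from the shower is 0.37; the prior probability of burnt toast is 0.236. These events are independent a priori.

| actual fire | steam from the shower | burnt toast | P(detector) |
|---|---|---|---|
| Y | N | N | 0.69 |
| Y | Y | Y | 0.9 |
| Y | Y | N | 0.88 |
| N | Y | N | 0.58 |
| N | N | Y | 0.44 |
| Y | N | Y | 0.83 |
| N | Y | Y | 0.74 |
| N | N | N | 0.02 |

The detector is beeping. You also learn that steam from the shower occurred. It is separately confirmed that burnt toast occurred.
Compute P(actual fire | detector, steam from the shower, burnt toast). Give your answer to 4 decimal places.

P(actual fire | detector, steam from the shower, burnt toast) ≈ 0.0968

Weight on actual fire=true, given the evidence: 0.9*0.081 = 0.072900
Denominator P(detector | steam from the shower, burnt toast): 0.74*0.919 + 0.9*0.081 = 0.752960
P(actual fire | detector, steam from the shower, burnt toast) = 0.072900/0.752960 ≈ 0.0968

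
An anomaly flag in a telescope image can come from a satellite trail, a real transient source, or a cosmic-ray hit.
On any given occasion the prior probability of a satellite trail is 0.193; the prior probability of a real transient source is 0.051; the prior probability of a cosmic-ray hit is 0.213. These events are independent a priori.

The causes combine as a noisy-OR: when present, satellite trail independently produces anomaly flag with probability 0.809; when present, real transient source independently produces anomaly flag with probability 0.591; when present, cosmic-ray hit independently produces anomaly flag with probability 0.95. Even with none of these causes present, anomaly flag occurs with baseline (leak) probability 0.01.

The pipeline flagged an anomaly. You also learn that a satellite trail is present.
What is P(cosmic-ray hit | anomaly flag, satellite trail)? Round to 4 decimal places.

Under noisy-OR, P(anomaly flag | causes) = 1 − (1−0.01)·∏(1−qᵢ) over the active causes.
Weight on cosmic-ray hit=true, given the evidence: 0.200226 + 0.010821 = 0.211047
The normalizing constant is 0.81091*0.949*0.787 + 0.990545*0.949*0.213 + 0.922662*0.051*0.787 + 0.996133*0.051*0.213 = 0.853719
Posterior = 0.211047 / 0.853719 ≈ 0.2472

P(cosmic-ray hit | anomaly flag, satellite trail) ≈ 0.2472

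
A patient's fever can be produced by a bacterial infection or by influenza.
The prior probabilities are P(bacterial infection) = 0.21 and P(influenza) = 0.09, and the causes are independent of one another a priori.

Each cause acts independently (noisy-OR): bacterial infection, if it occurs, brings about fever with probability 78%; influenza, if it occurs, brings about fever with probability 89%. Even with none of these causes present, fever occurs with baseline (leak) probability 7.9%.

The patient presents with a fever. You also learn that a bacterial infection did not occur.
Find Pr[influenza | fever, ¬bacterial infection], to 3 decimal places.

Under noisy-OR, P(fever | causes) = 1 − (1−0.079)·∏(1−qᵢ) over the active causes.
P(fever | ¬bacterial infection) = 0.079×0.91 + 0.89869×0.09 = 0.071890 + 0.080882 = 0.152772
Of this, 0.080882 comes from 0.89869×0.09 (the influenza=true cases).
So P(influenza | fever, ¬bacterial infection) = 0.080882/0.152772 ≈ 0.529.

Pr[influenza | fever, ¬bacterial infection] ≈ 0.529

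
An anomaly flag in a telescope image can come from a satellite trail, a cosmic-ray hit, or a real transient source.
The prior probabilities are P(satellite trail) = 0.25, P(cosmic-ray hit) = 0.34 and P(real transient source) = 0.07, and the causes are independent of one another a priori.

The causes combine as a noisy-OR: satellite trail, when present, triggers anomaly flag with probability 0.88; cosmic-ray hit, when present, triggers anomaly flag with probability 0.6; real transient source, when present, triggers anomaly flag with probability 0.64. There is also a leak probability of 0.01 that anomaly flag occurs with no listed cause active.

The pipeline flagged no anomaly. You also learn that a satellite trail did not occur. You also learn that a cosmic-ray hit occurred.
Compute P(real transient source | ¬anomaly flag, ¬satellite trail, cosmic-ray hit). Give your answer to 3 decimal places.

P(real transient source | ¬anomaly flag, ¬satellite trail, cosmic-ray hit) ≈ 0.026

Under noisy-OR, P(anomaly flag | causes) = 1 − (1−0.01)·∏(1−qᵢ) over the active causes.
P(¬anomaly flag | ¬satellite trail, cosmic-ray hit) = 0.396×0.93 + 0.14256×0.07 = 0.368280 + 0.009979 = 0.378259
The real transient source-present share is 0.14256×0.07 = 0.009979.
So P(real transient source | ¬anomaly flag, ¬satellite trail, cosmic-ray hit) = 0.009979/0.378259 ≈ 0.026.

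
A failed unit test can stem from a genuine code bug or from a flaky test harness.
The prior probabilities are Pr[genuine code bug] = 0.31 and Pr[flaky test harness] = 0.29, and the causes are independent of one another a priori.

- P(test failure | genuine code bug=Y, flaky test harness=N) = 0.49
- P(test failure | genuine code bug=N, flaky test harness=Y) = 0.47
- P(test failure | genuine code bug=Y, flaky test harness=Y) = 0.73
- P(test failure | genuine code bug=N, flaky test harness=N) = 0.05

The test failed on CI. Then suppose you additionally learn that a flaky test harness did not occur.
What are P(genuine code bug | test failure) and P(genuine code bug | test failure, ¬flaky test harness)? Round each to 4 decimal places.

Weight on genuine code bug=true, given the evidence: 0.107849 + 0.065627 = 0.173476
Normalizer over all consistent configurations: 0.05·0.69·0.71 + 0.47·0.69·0.29 + 0.49·0.31·0.71 + 0.73·0.31·0.29 = 0.292018
Posterior = 0.173476 / 0.292018 ≈ 0.5941

With the extra evidence:
Weight on genuine code bug=true, given the evidence: 0.49*0.31 = 0.151900
Normalizer over all consistent configurations: 0.05*0.69 + 0.49*0.31 = 0.186400
P(genuine code bug | test failure, ¬flaky test harness) = 0.151900/0.186400 ≈ 0.8149
With flaky test harness excluded, genuine code bug must carry more of the explanatory weight for the test failure.

P(genuine code bug | test failure) ≈ 0.5941; P(genuine code bug | test failure, ¬flaky test harness) ≈ 0.8149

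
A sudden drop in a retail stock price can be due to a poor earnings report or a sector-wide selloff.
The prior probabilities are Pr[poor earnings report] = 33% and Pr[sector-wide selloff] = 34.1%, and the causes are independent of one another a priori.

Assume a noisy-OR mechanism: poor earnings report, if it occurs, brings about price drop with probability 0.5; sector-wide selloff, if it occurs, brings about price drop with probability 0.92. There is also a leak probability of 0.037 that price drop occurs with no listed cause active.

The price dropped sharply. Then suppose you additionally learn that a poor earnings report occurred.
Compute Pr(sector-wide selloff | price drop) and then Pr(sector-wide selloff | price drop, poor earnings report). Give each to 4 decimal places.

Under noisy-OR, P(price drop | causes) = 1 − (1−0.037)·∏(1−qᵢ) over the active causes.
Weight on sector-wide selloff=true, given the evidence: 0.210869 + 0.108195 = 0.319064
The normalizing constant is 0.037×0.67×0.659 + 0.92296×0.67×0.341 + 0.5185×0.33×0.659 + 0.96148×0.33×0.341 = 0.448159
P(sector-wide selloff | price drop) = 0.319064/0.448159 ≈ 0.7119

With the extra evidence:
P(price drop | poor earnings report) = 0.5185*0.659 + 0.96148*0.341 = 0.341691 + 0.327865 = 0.669556
The sector-wide selloff-present share is 0.96148*0.341 = 0.327865.
Hence the posterior is 0.327865/0.669556 ≈ 0.4897.

Pr(sector-wide selloff | price drop) ≈ 0.7119; Pr(sector-wide selloff | price drop, poor earnings report) ≈ 0.4897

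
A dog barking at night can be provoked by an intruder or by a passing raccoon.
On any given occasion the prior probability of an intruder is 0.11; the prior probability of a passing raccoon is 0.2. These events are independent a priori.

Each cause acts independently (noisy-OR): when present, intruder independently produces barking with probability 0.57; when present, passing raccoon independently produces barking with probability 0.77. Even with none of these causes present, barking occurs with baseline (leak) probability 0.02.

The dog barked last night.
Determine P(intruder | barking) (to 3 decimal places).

Under noisy-OR, P(barking | causes) = 1 − (1−0.02)·∏(1−qᵢ) over the active causes.
P(barking) = 0.02×0.89×0.8 + 0.7746×0.89×0.2 + 0.5786×0.11×0.8 + 0.903078×0.11×0.2 = 0.014240 + 0.137879 + 0.050917 + 0.019868 = 0.222904
Restricting to configurations with intruder present: 0.050917 + 0.019868 = 0.070785.
So P(intruder | barking) = 0.070785/0.222904 ≈ 0.318.

P(intruder | barking) ≈ 0.318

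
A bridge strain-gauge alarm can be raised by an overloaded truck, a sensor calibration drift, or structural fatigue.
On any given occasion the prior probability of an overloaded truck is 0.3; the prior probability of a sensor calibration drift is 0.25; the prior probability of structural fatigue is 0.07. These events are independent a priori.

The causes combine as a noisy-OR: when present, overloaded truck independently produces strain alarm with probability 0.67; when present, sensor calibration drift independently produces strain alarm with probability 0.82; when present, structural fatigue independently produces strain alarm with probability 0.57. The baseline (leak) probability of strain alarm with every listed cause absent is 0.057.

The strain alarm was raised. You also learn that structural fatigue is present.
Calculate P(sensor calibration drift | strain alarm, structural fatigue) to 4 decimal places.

P(sensor calibration drift | strain alarm, structural fatigue) ≈ 0.3171

Under noisy-OR, P(strain alarm | causes) = 1 − (1−0.057)·∏(1−qᵢ) over the active causes.
P(strain alarm | structural fatigue) = 0.59451×0.7×0.75 + 0.927012×0.7×0.25 + 0.866188×0.3×0.75 + 0.975914×0.3×0.25 = 0.312118 + 0.162227 + 0.194892 + 0.073194 = 0.742431
Of this, 0.235421 comes from 0.162227 + 0.073194 (the sensor calibration drift=true cases).
Hence the posterior is 0.235421/0.742431 ≈ 0.3171.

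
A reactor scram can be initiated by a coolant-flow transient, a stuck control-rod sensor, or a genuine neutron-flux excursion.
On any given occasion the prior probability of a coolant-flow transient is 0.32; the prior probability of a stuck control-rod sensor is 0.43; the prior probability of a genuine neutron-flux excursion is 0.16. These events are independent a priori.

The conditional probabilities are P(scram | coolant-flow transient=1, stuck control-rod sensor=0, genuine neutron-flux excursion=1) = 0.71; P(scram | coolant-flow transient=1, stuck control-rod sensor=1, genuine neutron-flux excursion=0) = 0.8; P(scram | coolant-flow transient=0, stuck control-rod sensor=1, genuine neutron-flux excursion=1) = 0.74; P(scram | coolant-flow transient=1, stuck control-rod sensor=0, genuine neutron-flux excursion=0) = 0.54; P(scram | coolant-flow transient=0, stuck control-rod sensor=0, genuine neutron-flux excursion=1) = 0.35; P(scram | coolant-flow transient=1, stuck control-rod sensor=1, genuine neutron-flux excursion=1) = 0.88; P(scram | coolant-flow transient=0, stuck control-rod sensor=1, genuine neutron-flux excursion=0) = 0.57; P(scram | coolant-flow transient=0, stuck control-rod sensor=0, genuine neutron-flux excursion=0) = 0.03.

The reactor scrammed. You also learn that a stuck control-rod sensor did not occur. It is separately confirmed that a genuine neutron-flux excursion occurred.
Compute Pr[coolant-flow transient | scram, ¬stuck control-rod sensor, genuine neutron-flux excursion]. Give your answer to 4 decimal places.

Pr[coolant-flow transient | scram, ¬stuck control-rod sensor, genuine neutron-flux excursion] ≈ 0.4884

P(scram | ¬stuck control-rod sensor, genuine neutron-flux excursion) = 0.35*0.68 + 0.71*0.32 = 0.238000 + 0.227200 = 0.465200
The coolant-flow transient-present share is 0.71*0.32 = 0.227200.
P(coolant-flow transient | scram, ¬stuck control-rod sensor, genuine neutron-flux excursion) = 0.227200 / 0.465200 ≈ 0.4884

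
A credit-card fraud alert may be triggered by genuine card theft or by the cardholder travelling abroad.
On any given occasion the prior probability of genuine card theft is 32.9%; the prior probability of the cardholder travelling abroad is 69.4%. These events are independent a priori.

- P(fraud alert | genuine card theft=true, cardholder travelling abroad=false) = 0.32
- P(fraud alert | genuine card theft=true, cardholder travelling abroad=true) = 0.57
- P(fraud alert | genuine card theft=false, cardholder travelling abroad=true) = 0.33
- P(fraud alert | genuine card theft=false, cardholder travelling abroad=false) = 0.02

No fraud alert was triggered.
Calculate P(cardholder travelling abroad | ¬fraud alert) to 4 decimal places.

P(cardholder travelling abroad | ¬fraud alert) ≈ 0.6033

Enumerate the 4 (genuine card theft, cardholder travelling abroad) configurations and weight by the priors:
  P(¬fraud alert) = 0.98*0.671*0.306 + 0.67*0.671*0.694 + 0.68*0.329*0.306 + 0.43*0.329*0.694
        = 0.201219 + 0.312002 + 0.068458 + 0.098180 = 0.679859
The terms with cardholder travelling abroad present sum to 0.410182, so
  P(cardholder travelling abroad | ¬fraud alert) = 0.410182 / 0.679859 ≈ 0.6033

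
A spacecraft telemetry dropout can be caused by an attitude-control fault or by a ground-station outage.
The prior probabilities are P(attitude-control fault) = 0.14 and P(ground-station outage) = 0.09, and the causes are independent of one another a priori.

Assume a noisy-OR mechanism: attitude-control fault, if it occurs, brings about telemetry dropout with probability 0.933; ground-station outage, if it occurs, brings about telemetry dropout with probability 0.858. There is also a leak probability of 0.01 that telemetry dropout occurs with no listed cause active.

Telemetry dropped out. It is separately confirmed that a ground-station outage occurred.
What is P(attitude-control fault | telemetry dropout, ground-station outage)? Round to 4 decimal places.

Under noisy-OR, P(telemetry dropout | causes) = 1 − (1−0.01)·∏(1−qᵢ) over the active causes.
Weight on attitude-control fault=true, given the evidence: 0.990581×0.14 = 0.138681
The normalizing constant is 0.85942×0.86 + 0.990581×0.14 = 0.877782
P(attitude-control fault | telemetry dropout, ground-station outage) = 0.138681/0.877782 ≈ 0.1580

P(attitude-control fault | telemetry dropout, ground-station outage) ≈ 0.1580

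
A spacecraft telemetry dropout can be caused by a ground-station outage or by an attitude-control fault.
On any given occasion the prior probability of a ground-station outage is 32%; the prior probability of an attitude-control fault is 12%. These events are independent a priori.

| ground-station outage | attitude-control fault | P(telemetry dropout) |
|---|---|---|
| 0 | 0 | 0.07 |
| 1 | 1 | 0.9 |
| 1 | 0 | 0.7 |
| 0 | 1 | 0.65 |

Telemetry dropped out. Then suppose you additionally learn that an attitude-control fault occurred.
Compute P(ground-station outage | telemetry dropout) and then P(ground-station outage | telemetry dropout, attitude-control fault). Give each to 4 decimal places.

P(ground-station outage | telemetry dropout) ≈ 0.7094; P(ground-station outage | telemetry dropout, attitude-control fault) ≈ 0.3945

P(telemetry dropout) = 0.07*0.68*0.88 + 0.65*0.68*0.12 + 0.7*0.32*0.88 + 0.9*0.32*0.12 = 0.041888 + 0.053040 + 0.197120 + 0.034560 = 0.326608
Restricting to configurations with ground-station outage present: 0.197120 + 0.034560 = 0.231680.
Hence the posterior is 0.231680/0.326608 ≈ 0.7094.

With the extra evidence:
By total probability over both values of ground-station outage:
  P(telemetry dropout | attitude-control fault) = 0.65×0.68 + 0.9×0.32
        = 0.442000 + 0.288000 = 0.730000
Configurations with ground-station outage contribute 0.288000, so
  P(ground-station outage | telemetry dropout, attitude-control fault) = 0.288000 / 0.730000 ≈ 0.3945
The drop from 0.7094 to 0.3945 is the explaining-away (discounting) effect.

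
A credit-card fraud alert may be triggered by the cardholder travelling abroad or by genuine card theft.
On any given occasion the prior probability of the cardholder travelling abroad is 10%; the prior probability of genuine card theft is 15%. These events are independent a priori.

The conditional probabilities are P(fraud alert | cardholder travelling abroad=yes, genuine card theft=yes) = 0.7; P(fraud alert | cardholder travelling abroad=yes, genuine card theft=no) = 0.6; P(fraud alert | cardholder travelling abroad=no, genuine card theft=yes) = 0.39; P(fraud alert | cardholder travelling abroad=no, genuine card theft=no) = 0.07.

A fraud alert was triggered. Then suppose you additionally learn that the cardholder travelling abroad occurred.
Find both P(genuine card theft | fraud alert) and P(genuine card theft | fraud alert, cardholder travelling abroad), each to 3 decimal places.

P(genuine card theft | fraud alert) ≈ 0.377; P(genuine card theft | fraud alert, cardholder travelling abroad) ≈ 0.171

P(fraud alert) = 0.07·0.9·0.85 + 0.39·0.9·0.15 + 0.6·0.1·0.85 + 0.7·0.1·0.15 = 0.053550 + 0.052650 + 0.051000 + 0.010500 = 0.167700
Of this, 0.063150 comes from 0.052650 + 0.010500 (the genuine card theft=true cases).
P(genuine card theft | fraud alert) = 0.063150 / 0.167700 ≈ 0.377

Now also conditioning on cardholder travelling abroad=true:
For the numerator, keep only genuine card theft=true terms: 0.7×0.15 = 0.105000
Denominator P(fraud alert | cardholder travelling abroad): 0.6×0.85 + 0.7×0.15 = 0.615000
Posterior = 0.105000 / 0.615000 ≈ 0.171
The drop from 0.377 to 0.171 is the explaining-away (discounting) effect.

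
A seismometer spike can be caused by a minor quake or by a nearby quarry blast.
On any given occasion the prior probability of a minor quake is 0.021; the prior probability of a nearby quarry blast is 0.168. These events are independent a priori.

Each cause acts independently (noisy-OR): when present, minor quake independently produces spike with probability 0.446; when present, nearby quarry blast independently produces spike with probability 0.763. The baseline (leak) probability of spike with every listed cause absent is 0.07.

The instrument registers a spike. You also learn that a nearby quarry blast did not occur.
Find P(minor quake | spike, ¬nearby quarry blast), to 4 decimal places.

P(minor quake | spike, ¬nearby quarry blast) ≈ 0.1293

Under noisy-OR, P(spike | causes) = 1 − (1−0.07)·∏(1−qᵢ) over the active causes.
Sum P(spike|·) weighted by the priors over both values of minor quake:
  P(spike | ¬nearby quarry blast) = 0.07·0.979 + 0.48478·0.021
        = 0.068530 + 0.010180 = 0.078710
The terms with minor quake present sum to 0.010180, so
  P(minor quake | spike, ¬nearby quarry blast) = 0.010180 / 0.078710 ≈ 0.1293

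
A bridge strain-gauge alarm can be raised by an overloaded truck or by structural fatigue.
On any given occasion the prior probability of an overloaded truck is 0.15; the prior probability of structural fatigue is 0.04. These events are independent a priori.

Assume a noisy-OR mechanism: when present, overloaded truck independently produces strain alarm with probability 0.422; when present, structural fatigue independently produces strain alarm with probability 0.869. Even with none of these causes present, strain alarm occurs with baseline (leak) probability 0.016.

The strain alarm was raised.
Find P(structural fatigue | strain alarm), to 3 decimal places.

Under noisy-OR, P(strain alarm | causes) = 1 − (1−0.016)·∏(1−qᵢ) over the active causes.
P(strain alarm) = 0.016*0.85*0.96 + 0.871096*0.85*0.04 + 0.431248*0.15*0.96 + 0.925493*0.15*0.04 = 0.013056 + 0.029617 + 0.062100 + 0.005553 = 0.110326
Restricting to configurations with structural fatigue present: 0.029617 + 0.005553 = 0.035170.
So P(structural fatigue | strain alarm) = 0.035170/0.110326 ≈ 0.319.

P(structural fatigue | strain alarm) ≈ 0.319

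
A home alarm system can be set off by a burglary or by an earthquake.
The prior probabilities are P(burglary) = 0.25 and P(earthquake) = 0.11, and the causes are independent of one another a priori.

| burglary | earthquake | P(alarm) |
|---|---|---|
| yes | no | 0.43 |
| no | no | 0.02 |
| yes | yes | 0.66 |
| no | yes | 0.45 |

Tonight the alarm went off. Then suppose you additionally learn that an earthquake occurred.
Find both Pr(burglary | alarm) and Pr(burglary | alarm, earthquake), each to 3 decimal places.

By total probability over the 4 (burglary, earthquake) configurations:
  P(alarm) = 0.02*0.75*0.89 + 0.45*0.75*0.11 + 0.43*0.25*0.89 + 0.66*0.25*0.11
        = 0.013350 + 0.037125 + 0.095675 + 0.018150 = 0.164300
Configurations with burglary contribute 0.113825, so
  P(burglary | alarm) = 0.113825 / 0.164300 ≈ 0.693

With the extra evidence:
P(alarm | earthquake) = 0.45×0.75 + 0.66×0.25 = 0.337500 + 0.165000 = 0.502500
The burglary-present share is 0.66×0.25 = 0.165000.
Hence the posterior is 0.165000/0.502500 ≈ 0.328.

Pr(burglary | alarm) ≈ 0.693; Pr(burglary | alarm, earthquake) ≈ 0.328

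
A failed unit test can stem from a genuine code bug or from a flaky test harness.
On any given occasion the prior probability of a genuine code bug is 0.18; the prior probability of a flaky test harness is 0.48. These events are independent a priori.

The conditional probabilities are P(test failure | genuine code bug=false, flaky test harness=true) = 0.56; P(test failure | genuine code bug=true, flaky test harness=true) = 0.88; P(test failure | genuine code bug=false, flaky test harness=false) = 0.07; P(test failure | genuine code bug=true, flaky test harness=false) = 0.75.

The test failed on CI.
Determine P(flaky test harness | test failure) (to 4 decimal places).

For the numerator, keep only flaky test harness=true terms: 0.220416 + 0.076032 = 0.296448
The normalizing constant is 0.07·0.82·0.52 + 0.56·0.82·0.48 + 0.75·0.18·0.52 + 0.88·0.18·0.48 = 0.396496
Posterior = 0.296448 / 0.396496 ≈ 0.7477

P(flaky test harness | test failure) ≈ 0.7477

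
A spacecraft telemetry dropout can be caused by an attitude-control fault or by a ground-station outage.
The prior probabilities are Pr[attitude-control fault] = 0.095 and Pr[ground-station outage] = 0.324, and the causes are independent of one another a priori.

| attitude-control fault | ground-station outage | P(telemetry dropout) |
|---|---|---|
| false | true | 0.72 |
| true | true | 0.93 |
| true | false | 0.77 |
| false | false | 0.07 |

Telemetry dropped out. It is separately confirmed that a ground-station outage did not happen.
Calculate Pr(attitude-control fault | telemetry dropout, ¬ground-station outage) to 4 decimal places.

Pr(attitude-control fault | telemetry dropout, ¬ground-station outage) ≈ 0.5359

Weight on attitude-control fault=true, given the evidence: 0.77*0.095 = 0.073150
The normalizing constant is 0.07*0.905 + 0.77*0.095 = 0.136500
P(attitude-control fault | telemetry dropout, ¬ground-station outage) = 0.073150/0.136500 ≈ 0.5359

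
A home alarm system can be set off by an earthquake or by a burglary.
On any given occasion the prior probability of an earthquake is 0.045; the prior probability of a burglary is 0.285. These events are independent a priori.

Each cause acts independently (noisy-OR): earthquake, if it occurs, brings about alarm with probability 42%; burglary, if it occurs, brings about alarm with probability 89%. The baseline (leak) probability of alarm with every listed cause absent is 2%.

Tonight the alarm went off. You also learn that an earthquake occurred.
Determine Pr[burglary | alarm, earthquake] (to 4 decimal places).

Pr[burglary | alarm, earthquake] ≈ 0.4640

Under noisy-OR, P(alarm | causes) = 1 − (1−0.02)·∏(1−qᵢ) over the active causes.
P(alarm | earthquake) = 0.4316×0.715 + 0.937476×0.285 = 0.308594 + 0.267181 = 0.575775
Of this, 0.267181 comes from 0.937476×0.285 (the burglary=true cases).
Hence the posterior is 0.267181/0.575775 ≈ 0.4640.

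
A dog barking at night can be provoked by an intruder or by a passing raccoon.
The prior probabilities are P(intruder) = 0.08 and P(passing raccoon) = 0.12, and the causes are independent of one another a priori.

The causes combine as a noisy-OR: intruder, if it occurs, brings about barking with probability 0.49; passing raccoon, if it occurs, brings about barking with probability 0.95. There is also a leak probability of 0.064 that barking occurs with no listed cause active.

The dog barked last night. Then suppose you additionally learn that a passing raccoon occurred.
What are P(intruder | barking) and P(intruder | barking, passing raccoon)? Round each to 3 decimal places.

Under noisy-OR, P(barking | causes) = 1 − (1−0.064)·∏(1−qᵢ) over the active causes.
Numerator (weight on configurations with intruder): 0.036794 + 0.009371 = 0.046165
The normalizing constant is 0.064×0.92×0.88 + 0.9532×0.92×0.12 + 0.52264×0.08×0.88 + 0.976132×0.08×0.12 = 0.203212
Posterior = 0.046165 / 0.203212 ≈ 0.227

With the extra evidence:
Weight on intruder=true, given the evidence: 0.976132*0.08 = 0.078091
Normalizer over all consistent configurations: 0.9532*0.92 + 0.976132*0.08 = 0.955035
P(intruder | barking, passing raccoon) = 0.078091/0.955035 ≈ 0.082

P(intruder | barking) ≈ 0.227; P(intruder | barking, passing raccoon) ≈ 0.082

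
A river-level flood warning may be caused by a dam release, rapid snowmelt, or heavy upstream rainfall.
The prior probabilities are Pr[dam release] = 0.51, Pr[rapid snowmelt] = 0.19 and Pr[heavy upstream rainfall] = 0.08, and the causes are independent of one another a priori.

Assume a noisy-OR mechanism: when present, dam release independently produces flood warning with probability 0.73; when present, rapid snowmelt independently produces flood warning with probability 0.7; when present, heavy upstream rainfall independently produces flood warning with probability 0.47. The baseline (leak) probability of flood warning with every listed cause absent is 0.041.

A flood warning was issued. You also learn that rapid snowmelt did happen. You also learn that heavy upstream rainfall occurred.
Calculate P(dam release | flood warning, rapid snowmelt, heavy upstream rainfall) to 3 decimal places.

P(dam release | flood warning, rapid snowmelt, heavy upstream rainfall) ≈ 0.541

Under noisy-OR, P(flood warning | causes) = 1 − (1−0.041)·∏(1−qᵢ) over the active causes.
By total probability over both values of dam release:
  P(flood warning | rapid snowmelt, heavy upstream rainfall) = 0.847519·0.49 + 0.95883·0.51
        = 0.415284 + 0.489003 = 0.904287
Keeping only the dam release-present terms gives 0.489003, so
  P(dam release | flood warning, rapid snowmelt, heavy upstream rainfall) = 0.489003 / 0.904287 ≈ 0.541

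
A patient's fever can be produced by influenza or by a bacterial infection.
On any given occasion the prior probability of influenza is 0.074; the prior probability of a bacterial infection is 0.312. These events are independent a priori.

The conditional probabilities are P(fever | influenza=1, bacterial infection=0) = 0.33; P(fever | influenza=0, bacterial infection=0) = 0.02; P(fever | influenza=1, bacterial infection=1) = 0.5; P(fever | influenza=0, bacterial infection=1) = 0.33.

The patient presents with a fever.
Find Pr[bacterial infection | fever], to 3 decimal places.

P(fever) = 0.02·0.926·0.688 + 0.33·0.926·0.312 + 0.33·0.074·0.688 + 0.5·0.074·0.312 = 0.012742 + 0.095341 + 0.016801 + 0.011544 = 0.136428
Restricting to configurations with bacterial infection present: 0.095341 + 0.011544 = 0.106885.
So P(bacterial infection | fever) = 0.106885/0.136428 ≈ 0.783.

Pr[bacterial infection | fever] ≈ 0.783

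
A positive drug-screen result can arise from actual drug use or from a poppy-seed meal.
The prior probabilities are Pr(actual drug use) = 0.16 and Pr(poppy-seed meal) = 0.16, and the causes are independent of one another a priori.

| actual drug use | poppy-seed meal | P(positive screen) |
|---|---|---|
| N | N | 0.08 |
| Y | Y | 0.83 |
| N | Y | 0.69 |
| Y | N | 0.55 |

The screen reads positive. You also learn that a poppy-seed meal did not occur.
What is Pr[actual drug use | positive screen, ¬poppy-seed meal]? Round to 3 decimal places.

Pr[actual drug use | positive screen, ¬poppy-seed meal] ≈ 0.567

P(positive screen | ¬poppy-seed meal) = 0.08×0.84 + 0.55×0.16 = 0.067200 + 0.088000 = 0.155200
Of this, 0.088000 comes from 0.55×0.16 (the actual drug use=true cases).
So P(actual drug use | positive screen, ¬poppy-seed meal) = 0.088000/0.155200 ≈ 0.567.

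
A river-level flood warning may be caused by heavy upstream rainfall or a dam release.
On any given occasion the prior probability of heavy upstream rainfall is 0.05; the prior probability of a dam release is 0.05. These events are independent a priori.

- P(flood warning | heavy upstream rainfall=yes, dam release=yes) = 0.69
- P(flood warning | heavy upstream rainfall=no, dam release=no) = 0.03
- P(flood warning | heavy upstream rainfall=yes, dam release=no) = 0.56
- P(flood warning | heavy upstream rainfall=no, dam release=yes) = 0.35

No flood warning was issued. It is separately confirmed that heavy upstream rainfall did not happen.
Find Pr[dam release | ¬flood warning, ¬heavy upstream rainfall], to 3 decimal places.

For the numerator, keep only dam release=true terms: 0.65·0.05 = 0.032500
Normalizer over all consistent configurations: 0.97·0.95 + 0.65·0.05 = 0.954000
Posterior = 0.032500 / 0.954000 ≈ 0.034

Pr[dam release | ¬flood warning, ¬heavy upstream rainfall] ≈ 0.034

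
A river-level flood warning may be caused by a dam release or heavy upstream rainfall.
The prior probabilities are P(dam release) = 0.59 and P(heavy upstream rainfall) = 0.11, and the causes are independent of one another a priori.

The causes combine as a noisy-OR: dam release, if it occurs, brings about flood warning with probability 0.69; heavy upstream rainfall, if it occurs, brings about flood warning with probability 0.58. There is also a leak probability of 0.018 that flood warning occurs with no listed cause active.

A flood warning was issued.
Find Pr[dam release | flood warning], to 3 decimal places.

Under noisy-OR, P(flood warning | causes) = 1 − (1−0.018)·∏(1−qᵢ) over the active causes.
By total probability over the 4 (dam release, heavy upstream rainfall) configurations:
  P(flood warning) = 0.018*0.41*0.89 + 0.58756*0.41*0.11 + 0.69558*0.59*0.89 + 0.872144*0.59*0.11
        = 0.006568 + 0.026499 + 0.365249 + 0.056602 = 0.454918
Keeping only the dam release-present terms gives 0.421851, so
  P(dam release | flood warning) = 0.421851 / 0.454918 ≈ 0.927

Pr[dam release | flood warning] ≈ 0.927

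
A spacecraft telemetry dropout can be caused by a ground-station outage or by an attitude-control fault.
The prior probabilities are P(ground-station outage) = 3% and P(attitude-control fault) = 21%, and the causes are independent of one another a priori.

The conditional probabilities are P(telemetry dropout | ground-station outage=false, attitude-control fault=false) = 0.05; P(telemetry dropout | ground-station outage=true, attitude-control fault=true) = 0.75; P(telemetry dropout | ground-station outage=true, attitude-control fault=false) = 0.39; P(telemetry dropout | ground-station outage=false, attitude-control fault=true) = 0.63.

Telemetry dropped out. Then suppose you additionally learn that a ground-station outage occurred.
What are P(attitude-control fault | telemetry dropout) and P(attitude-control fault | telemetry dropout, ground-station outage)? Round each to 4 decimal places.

Weight on attitude-control fault=true, given the evidence: 0.128331 + 0.004725 = 0.133056
Denominator P(telemetry dropout): 0.05×0.97×0.79 + 0.63×0.97×0.21 + 0.39×0.03×0.79 + 0.75×0.03×0.21 = 0.180614
P(attitude-control fault | telemetry dropout) = 0.133056/0.180614 ≈ 0.7367

Now condition on the additional information:
Numerator (weight on configurations with attitude-control fault): 0.75*0.21 = 0.157500
Normalizer over all consistent configurations: 0.39*0.79 + 0.75*0.21 = 0.465600
P(attitude-control fault | telemetry dropout, ground-station outage) = 0.157500/0.465600 ≈ 0.3383

P(attitude-control fault | telemetry dropout) ≈ 0.7367; P(attitude-control fault | telemetry dropout, ground-station outage) ≈ 0.3383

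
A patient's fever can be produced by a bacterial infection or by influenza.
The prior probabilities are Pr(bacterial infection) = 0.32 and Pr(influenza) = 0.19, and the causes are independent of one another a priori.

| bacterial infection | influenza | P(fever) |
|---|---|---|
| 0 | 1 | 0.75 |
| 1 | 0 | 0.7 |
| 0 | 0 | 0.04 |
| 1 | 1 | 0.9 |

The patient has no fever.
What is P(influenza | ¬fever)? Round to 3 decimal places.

P(influenza | ¬fever) ≈ 0.060

Weight on influenza=true, given the evidence: 0.032300 + 0.006080 = 0.038380
The normalizing constant is 0.96*0.68*0.81 + 0.25*0.68*0.19 + 0.3*0.32*0.81 + 0.1*0.32*0.19 = 0.644908
P(influenza | ¬fever) = 0.038380/0.644908 ≈ 0.060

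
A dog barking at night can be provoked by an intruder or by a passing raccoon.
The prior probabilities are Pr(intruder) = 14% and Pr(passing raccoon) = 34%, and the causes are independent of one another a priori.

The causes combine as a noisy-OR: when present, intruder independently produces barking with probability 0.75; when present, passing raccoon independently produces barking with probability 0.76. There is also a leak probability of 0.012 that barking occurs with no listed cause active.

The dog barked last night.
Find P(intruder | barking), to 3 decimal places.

Under noisy-OR, P(barking | causes) = 1 − (1−0.012)·∏(1−qᵢ) over the active causes.
Numerator (weight on configurations with intruder): 0.069577 + 0.044778 = 0.114355
Denominator P(barking): 0.012·0.86·0.66 + 0.76288·0.86·0.34 + 0.753·0.14·0.66 + 0.94072·0.14·0.34 = 0.344232
P(intruder | barking) = 0.114355/0.344232 ≈ 0.332

P(intruder | barking) ≈ 0.332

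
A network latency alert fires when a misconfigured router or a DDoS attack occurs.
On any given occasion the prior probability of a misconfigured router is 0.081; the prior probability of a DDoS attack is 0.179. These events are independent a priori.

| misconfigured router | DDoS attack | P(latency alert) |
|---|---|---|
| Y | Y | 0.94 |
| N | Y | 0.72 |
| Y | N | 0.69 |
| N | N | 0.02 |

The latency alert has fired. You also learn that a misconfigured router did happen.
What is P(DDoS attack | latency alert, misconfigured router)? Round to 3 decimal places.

P(DDoS attack | latency alert, misconfigured router) ≈ 0.229

Weight on DDoS attack=true, given the evidence: 0.94×0.179 = 0.168260
Denominator P(latency alert | misconfigured router): 0.69×0.821 + 0.94×0.179 = 0.734750
Posterior = 0.168260 / 0.734750 ≈ 0.229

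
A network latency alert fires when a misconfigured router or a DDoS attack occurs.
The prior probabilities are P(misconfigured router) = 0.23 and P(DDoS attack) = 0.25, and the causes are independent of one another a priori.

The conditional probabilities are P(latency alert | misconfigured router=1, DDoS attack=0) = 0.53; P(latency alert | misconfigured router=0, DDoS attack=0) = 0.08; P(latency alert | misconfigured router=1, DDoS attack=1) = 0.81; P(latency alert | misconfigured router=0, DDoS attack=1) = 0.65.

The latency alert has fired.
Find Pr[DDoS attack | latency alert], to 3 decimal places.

Pr[DDoS attack | latency alert] ≈ 0.555

P(latency alert) = 0.08·0.77·0.75 + 0.65·0.77·0.25 + 0.53·0.23·0.75 + 0.81·0.23·0.25 = 0.046200 + 0.125125 + 0.091425 + 0.046575 = 0.309325
Restricting to configurations with DDoS attack present: 0.125125 + 0.046575 = 0.171700.
P(DDoS attack | latency alert) = 0.171700 / 0.309325 ≈ 0.555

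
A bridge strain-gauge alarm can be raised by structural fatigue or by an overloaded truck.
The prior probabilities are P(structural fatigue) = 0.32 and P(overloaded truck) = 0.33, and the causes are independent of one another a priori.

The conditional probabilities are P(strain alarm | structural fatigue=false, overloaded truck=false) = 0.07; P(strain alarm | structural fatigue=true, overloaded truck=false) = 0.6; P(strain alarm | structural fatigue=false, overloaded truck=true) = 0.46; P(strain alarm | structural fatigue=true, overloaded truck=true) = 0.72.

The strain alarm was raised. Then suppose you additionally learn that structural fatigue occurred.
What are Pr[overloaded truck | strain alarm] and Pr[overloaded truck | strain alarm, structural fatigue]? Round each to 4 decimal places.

Weight on overloaded truck=true, given the evidence: 0.103224 + 0.076032 = 0.179256
The normalizing constant is 0.07*0.68*0.67 + 0.46*0.68*0.33 + 0.6*0.32*0.67 + 0.72*0.32*0.33 = 0.339788
P(overloaded truck | strain alarm) = 0.179256/0.339788 ≈ 0.5276

With the extra evidence:
Weight on overloaded truck=true, given the evidence: 0.72×0.33 = 0.237600
Normalizer over all consistent configurations: 0.6×0.67 + 0.72×0.33 = 0.639600
P(overloaded truck | strain alarm, structural fatigue) = 0.237600/0.639600 ≈ 0.3715

Pr[overloaded truck | strain alarm] ≈ 0.5276; Pr[overloaded truck | strain alarm, structural fatigue] ≈ 0.3715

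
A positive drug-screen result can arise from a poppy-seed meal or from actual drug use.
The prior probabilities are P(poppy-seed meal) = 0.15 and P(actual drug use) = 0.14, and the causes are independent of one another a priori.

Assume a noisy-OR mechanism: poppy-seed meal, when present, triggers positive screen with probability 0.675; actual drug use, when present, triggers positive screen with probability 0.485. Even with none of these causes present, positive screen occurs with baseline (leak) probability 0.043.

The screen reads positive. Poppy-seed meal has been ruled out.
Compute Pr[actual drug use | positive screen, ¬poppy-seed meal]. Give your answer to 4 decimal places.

Under noisy-OR, P(positive screen | causes) = 1 − (1−0.043)·∏(1−qᵢ) over the active causes.
Numerator (weight on configurations with actual drug use): 0.507145·0.14 = 0.071000
Denominator P(positive screen | ¬poppy-seed meal): 0.043·0.86 + 0.507145·0.14 = 0.107980
Posterior = 0.071000 / 0.107980 ≈ 0.6575

Pr[actual drug use | positive screen, ¬poppy-seed meal] ≈ 0.6575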